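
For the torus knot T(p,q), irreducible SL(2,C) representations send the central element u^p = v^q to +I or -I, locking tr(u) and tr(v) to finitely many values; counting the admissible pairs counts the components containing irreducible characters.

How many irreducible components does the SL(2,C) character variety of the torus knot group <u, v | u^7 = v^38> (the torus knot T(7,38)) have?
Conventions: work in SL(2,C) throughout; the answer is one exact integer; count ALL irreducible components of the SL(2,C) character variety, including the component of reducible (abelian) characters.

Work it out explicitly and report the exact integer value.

112

For T(7,38): irreducibility forces the central element u^7 = v^38 to one of +I, -I.
This locks tr(u) to 2*cos(pi*alpha/7), alpha in 1..6, and tr(v) to 2*cos(pi*beta/38), beta in 1..37, on each component of irreducible characters.
The two central values (-1)^alpha I and (-1)^beta I must be the same matrix, so alpha and beta share a parity.
count pairs: odd alpha (3 choices) x odd beta (19), plus even alpha (3) x even beta (18): 3*19 + 3*18 = 111.
components with irreducible characters: 111; plus the single component of reducible (abelian) characters: total 112.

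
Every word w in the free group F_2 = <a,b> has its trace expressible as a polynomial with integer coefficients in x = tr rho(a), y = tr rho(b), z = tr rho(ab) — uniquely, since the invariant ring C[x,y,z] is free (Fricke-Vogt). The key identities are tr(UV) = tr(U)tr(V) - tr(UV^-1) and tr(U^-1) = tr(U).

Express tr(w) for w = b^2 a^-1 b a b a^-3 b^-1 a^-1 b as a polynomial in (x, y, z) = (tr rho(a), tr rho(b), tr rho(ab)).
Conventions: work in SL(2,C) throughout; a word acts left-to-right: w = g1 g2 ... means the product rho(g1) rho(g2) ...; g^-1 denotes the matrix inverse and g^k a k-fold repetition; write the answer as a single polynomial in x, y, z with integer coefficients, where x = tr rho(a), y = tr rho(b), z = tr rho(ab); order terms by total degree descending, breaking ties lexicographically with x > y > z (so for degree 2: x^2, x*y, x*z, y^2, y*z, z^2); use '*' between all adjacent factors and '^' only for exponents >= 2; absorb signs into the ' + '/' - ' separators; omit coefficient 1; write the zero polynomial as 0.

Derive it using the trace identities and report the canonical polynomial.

x^4*y^4*z^2 - x^5*y^3*z - x^3*y^5*z - 2*x^3*y^3*z^3 + x^4*y^4 - x^4*y^2*z^2 + x^2*y^2*z^4 + 2*x^5*y*z + 6*x^3*y^3*z + 3*x^3*y*z^3 + x*y^5*z + 2*x*y^3*z^3 - 3*x^4*y^2 - x^4*z^2 - 3*x^2*y^4 - 4*x^2*y^2*z^2 - x^2*z^4 - y^4*z^2 - y^2*z^4 - 8*x^3*y*z - 4*x*y^3*z - 3*x*y*z^3 + x^4 + 10*x^2*y^2 + 5*x^2*z^2 + y^4 + 5*y^2*z^2 + z^4 + 4*x*y*z - 4*x^2 - 4*y^2 - 4*z^2 + 2

tr(a b^2) = tr(b) * tr(a b) - tr(a) = y*z - x
tr(b^2 a b) = tr(b) * tr(a b^2) - tr(a b) = y^2*z - x*y - z
tr(b^2 a b^2) = tr(b) * tr(b^2 a b) - tr(b^2 a) = y^3*z - x*y^2 - 2*y*z + x
tr(b^4 a b) = tr(b) * tr(b^2 a b^2) - tr(b^2 a b) = y^4*z - x*y^3 - 3*y^2*z + 2*x*y + z
tr(a b a b) = tr(b a) * tr(b a) - tr(1) = z^2 - 2
tr(a b a) = tr(a) * tr(b a) - tr(b) = x*z - y
tr(a b a b^2) = tr(b) * tr(a b a b) - tr(a b a) = y*z^2 - x*z - y
tr(b^2 a b a b) = tr(b) * tr(a b a b^2) - tr(a b a b) = y^2*z^2 - x*y*z - y^2 - z^2 + 2
tr(b^4 a b a) = tr(b) * tr(b^2 a b a b) - tr(b^2 a b a) = y^3*z^2 - x*y^2*z - y^3 - 2*y*z^2 + x*z + 3*y
tr(b^4 a b a^-1) = tr(b^4 a b) * tr(a) - tr(b^4 a b a) = x*y^4*z - x^2*y^3 - y^3*z^2 - 2*x*y^2*z + 2*x^2*y + y^3 + 2*y*z^2 - 3*y
tr(a^-1 b^4 a b a^-1) = tr(b^4 a b a^-1) * tr(a) - tr(b^4 a b) = x^2*y^4*z - x^3*y^3 - x*y^3*z^2 - 2*x^2*y^2*z - y^4*z + 2*x^3*y + 2*x*y^3 + 2*x*y*z^2 + 3*y^2*z - 5*x*y - z
tr(b^4 a b a^-3) = tr(a^-1 b^4 a b a^-1) * tr(a) - tr(a^-1 b^4 a b) = x^3*y^4*z - x^4*y^3 - x^2*y^3*z^2 - 2*x^3*y^2*z - 2*x*y^4*z + 2*x^4*y + 3*x^2*y^3 + 2*x^2*y*z^2 + y^3*z^2 + 5*x*y^2*z - 7*x^2*y - y^3 - 2*y*z^2 - x*z + 3*y
tr(a^-1 b^4 a b a^-3) = tr(b^4 a b a^-3) * tr(a) - tr(b^4 a b a^-2) = x^4*y^4*z - x^5*y^3 - x^3*y^3*z^2 - 2*x^4*y^2*z - 3*x^2*y^4*z + 2*x^5*y + 4*x^3*y^3 + 2*x^3*y*z^2 + 2*x*y^3*z^2 + 7*x^2*y^2*z + y^4*z - 9*x^3*y - 3*x*y^3 - 4*x*y*z^2 - x^2*z - 3*y^2*z + 8*x*y + z
tr(b^4 a b^2) = tr(b) * tr(b^4 a b) - tr(b^4 a) = y^5*z - x*y^4 - 4*y^3*z + 3*x*y^2 + 3*y*z - x
tr(b^2) = tr(b) * tr(b) - tr(1) = y^2 - 2
tr(b a^2 b) = tr(a) * tr(b^2 a) - tr(b^2) = x*y*z - x^2 - y^2 + 2
tr(a^2 b^3) = tr(b) * tr(b a^2 b) - tr(b a^2) = x*y^2*z - x^2*y - y^3 - x*z + 3*y
tr(a b^4 a) = tr(b) * tr(a^2 b^3) - tr(a^2 b^2) = x*y^3*z - x^2*y^2 - y^4 - 2*x*y*z + x^2 + 4*y^2 - 2
tr(b^4 a b^2 a) = tr(b) * tr(a b^4 a b) - tr(a b^4 a) = y^4*z^2 - 2*x*y^3*z + x^2*y^2 - 2*y^2*z^2 + 3*x*y*z - x^2 - y^2 + 2
tr(b a^-1 b^4 a b) = tr(b^4 a b^2) * tr(a) - tr(b^4 a b^2 a) = x*y^5*z - x^2*y^4 - y^4*z^2 - 2*x*y^3*z + 2*x^2*y^2 + 2*y^2*z^2 + y^2 - 2
tr(b^4 a b a b) = tr(b) * tr(b^2 a b a b^2) - tr(b^2 a b a b) = y^4*z^2 - x*y^3*z - y^4 - 3*y^2*z^2 + 2*x*y*z + 4*y^2 + z^2 - 2
tr(a b a b a b) = tr(a b a b) * tr(a b) - tr(b a) = z^3 - 3*z
tr(a b a b a) = tr(a) * tr(b a b a) - tr(b a b) = x*z^2 - y*z - x
tr(a b a b a b^2) = tr(b) * tr(a b a b a b) - tr(a b a b a) = y*z^3 - x*z^2 - 2*y*z + x
tr(b^2 a b a b a b) = tr(b) * tr(a b a b a b^2) - tr(a b a b a b) = y^2*z^3 - x*y*z^2 - 2*y^2*z - z^3 + x*y + 3*z
tr(b^4 a b a b a) = tr(b) * tr(b^2 a b a b a b) - tr(b^2 a b a b a) = y^3*z^3 - x*y^2*z^2 - 2*y^3*z - 2*y*z^3 + x*y^2 + x*z^2 + 5*y*z - x
tr(b a^-1 b^4 a b a) = tr(b^4 a b a b) * tr(a) - tr(b^4 a b a b a) = x*y^4*z^2 - x^2*y^3*z - y^3*z^3 - x*y^4 - 2*x*y^2*z^2 + 2*x^2*y*z + 2*y^3*z + 2*y*z^3 + 3*x*y^2 - 5*y*z - x
tr(a^-1 b a^-1 b^4 a b) = tr(b a^-1 b^4 a b) * tr(a) - tr(b a^-1 b^4 a b a) = x^2*y^5*z - x^3*y^4 - 2*x*y^4*z^2 - x^2*y^3*z + y^3*z^3 + 2*x^3*y^2 + x*y^4 + 4*x*y^2*z^2 - 2*x^2*y*z - 2*y^3*z - 2*y*z^3 - 2*x*y^2 + 5*y*z - x
tr(a^-2 b a^-1 b^4 a b) = tr(a^-1 b a^-1 b^4 a b) * tr(a) - tr(a^-1 b a^-1 b^4 a b a) = x^3*y^5*z - x^4*y^4 - 2*x^2*y^4*z^2 - x^3*y^3*z - x*y^5*z + x*y^3*z^3 + 2*x^4*y^2 + 2*x^2*y^4 + 4*x^2*y^2*z^2 + y^4*z^2 - 2*x^3*y*z - 2*x*y*z^3 - 4*x^2*y^2 - 2*y^2*z^2 + 5*x*y*z - x^2 - y^2 + 2
tr(a^-1 b^4 a b a^-3 b) = tr(a^-2 b a^-1 b^4 a b) * tr(a) - tr(a^-2 b a^-1 b^4 a b a) = x^4*y^5*z - x^5*y^4 - 2*x^3*y^4*z^2 - x^4*y^3*z - 2*x^2*y^5*z + x^2*y^3*z^3 + 2*x^5*y^2 + 3*x^3*y^4 + 4*x^3*y^2*z^2 + 3*x*y^4*z^2 - 2*x^4*y*z + x^2*y^3*z - 2*x^2*y*z^3 - y^3*z^3 - 6*x^3*y^2 - x*y^4 - 6*x*y^2*z^2 + 7*x^2*y*z + 2*y^3*z + 2*y*z^3 - x^3 + x*y^2 - 5*y*z + 3*x
tr(b a b a^-3 b^-1 a^-1 b^3) = tr(a^-1 b^4 a b a^-3) * tr(b) - tr(a^-1 b^4 a b a^-3 b) = x^3*y^4*z^2 - x^4*y^3*z - x^2*y^5*z - x^2*y^3*z^3 + x^3*y^4 - 2*x^3*y^2*z^2 - x*y^4*z^2 + 2*x^4*y*z + 6*x^2*y^3*z + 2*x^2*y*z^3 + y^5*z + y^3*z^3 - 3*x^3*y^2 - 2*x*y^4 + 2*x*y^2*z^2 - 8*x^2*y*z - 5*y^3*z - 2*y*z^3 + x^3 + 7*x*y^2 + 6*y*z - 3*x
tr(b a b a b a^2 b) = tr(a) * tr(b^2 a b a b a) - tr(b^2 a b a b) = x*y*z^3 - x^2*z^2 - y^2*z^2 - x*y*z + x^2 + y^2 + z^2 - 2
tr(b a b a b a^2) = tr(a) * tr(b a b a b a) - tr(b a b a b) = x*z^3 - y*z^2 - 2*x*z + y
tr(a b^3 a b a b a) = tr(b) * tr(b a b a b a^2 b) - tr(b a b a b a^2) = x*y^2*z^3 - x^2*y*z^2 - y^3*z^2 - x*y^2*z - x*z^3 + x^2*y + y^3 + 2*y*z^2 + 2*x*z - 3*y
tr(a b a b a b a b) = tr(b a b a) * tr(b a b a) - tr(1) = z^4 - 4*z^2 + 2
tr(b a b a b a b a b) = tr(b) * tr(a b a b a b a b) - tr(a b a b a b a) = y*z^4 - x*z^3 - 3*y*z^2 + 2*x*z + y
tr(a b^3 a b a b a b) = tr(b) * tr(b a b a b a b a b) - tr(b a b a b a b a) = y^2*z^4 - x*y*z^3 - 3*y^2*z^2 - z^4 + 2*x*y*z + y^2 + 4*z^2 - 2
tr(b^3 a b a b a b^-1 a) = tr(a b^3 a b a b a) * tr(b) - tr(a b^3 a b a b a b) = x*y^3*z^3 - x^2*y^2*z^2 - y^4*z^2 - y^2*z^4 - x*y^3*z + x^2*y^2 + y^4 + 5*y^2*z^2 + z^4 - 4*y^2 - 4*z^2 + 2
tr(b^-1 a^-1 b^3 a b a b a) = tr(b^3 a b a b a b^-1) * tr(a) - tr(b^3 a b a b a b^-1 a) = -x*y^3*z^3 + x^2*y^2*z^2 + y^4*z^2 + y^2*z^4 + x*y^3*z + x*y*z^3 - x^2*y^2 - x^2*z^2 - y^4 - 5*y^2*z^2 - z^4 - 2*x*y*z + x^2 + 4*y^2 + 4*z^2 - 2
tr(b^-1 a^-1 b^3 a b a b a^-1) = tr(b^-1 a^-1 b^3 a b a b) * tr(a) - tr(b^-1 a^-1 b^3 a b a b a) = x*y^3*z^3 - x^2*y^2*z^2 - y^4*z^2 - y^2*z^4 - x*y*z^3 + x^2*z^2 + y^4 + 5*y^2*z^2 + z^4 - 4*y^2 - 4*z^2 + 2
tr(a^-1 b^-1 a^-1 b^3 a b a b a^-1) = tr(b^-1 a^-1 b^3 a b a b a^-1) * tr(a) - tr(b^-1 a^-1 b^3 a b a b) = x^2*y^3*z^3 - x^3*y^2*z^2 - x*y^4*z^2 - x*y^2*z^4 - x^2*y*z^3 + x^3*z^2 + x*y^4 + 5*x*y^2*z^2 + x*z^4 - y^3*z - 3*x*y^2 - 4*x*z^2 + 2*y*z + x
tr(b a b a^-3 b^-1 a^-1 b^3 a) = tr(a^-1 b^-1 a^-1 b^3 a b a b a^-1) * tr(a) - tr(a^-1 b^-1 a^-1 b^3 a b a b) = x^3*y^3*z^3 - x^4*y^2*z^2 - x^2*y^4*z^2 - x^2*y^2*z^4 - x^3*y*z^3 - x*y^3*z^3 + x^4*z^2 + x^2*y^4 + 6*x^2*y^2*z^2 + x^2*z^4 + y^4*z^2 + y^2*z^4 - x*y^3*z + x*y*z^3 - 3*x^2*y^2 - 5*x^2*z^2 - y^4 - 5*y^2*z^2 - z^4 + 2*x*y*z + x^2 + 4*y^2 + 4*z^2 - 2
tr(b^2 a^-1 b a b a^-3 b^-1 a^-1 b) = tr(b a b a^-3 b^-1 a^-1 b^3) * tr(a) - tr(b a b a^-3 b^-1 a^-1 b^3 a) = x^4*y^4*z^2 - x^5*y^3*z - x^3*y^5*z - 2*x^3*y^3*z^3 + x^4*y^4 - x^4*y^2*z^2 + x^2*y^2*z^4 + 2*x^5*y*z + 6*x^3*y^3*z + 3*x^3*y*z^3 + x*y^5*z + 2*x*y^3*z^3 - 3*x^4*y^2 - x^4*z^2 - 3*x^2*y^4 - 4*x^2*y^2*z^2 - x^2*z^4 - y^4*z^2 - y^2*z^4 - 8*x^3*y*z - 4*x*y^3*z - 3*x*y*z^3 + x^4 + 10*x^2*y^2 + 5*x^2*z^2 + y^4 + 5*y^2*z^2 + z^4 + 4*x*y*z - 4*x^2 - 4*y^2 - 4*z^2 + 2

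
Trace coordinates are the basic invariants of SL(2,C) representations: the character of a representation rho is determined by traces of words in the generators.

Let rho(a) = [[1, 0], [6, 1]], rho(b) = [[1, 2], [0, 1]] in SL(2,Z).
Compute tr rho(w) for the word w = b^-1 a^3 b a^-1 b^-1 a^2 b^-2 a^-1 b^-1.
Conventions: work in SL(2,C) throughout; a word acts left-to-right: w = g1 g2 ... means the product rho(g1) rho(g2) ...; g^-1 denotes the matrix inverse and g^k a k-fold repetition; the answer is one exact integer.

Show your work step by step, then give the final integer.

rho(b^-1) = [[1, -2], [0, 1]]
... * rho(a) = [[1, 0], [6, 1]]  ->  [[-11, -2], [6, 1]]
... * rho(a) = [[1, 0], [6, 1]]  ->  [[-23, -2], [12, 1]]
... * rho(a) = [[1, 0], [6, 1]]  ->  [[-35, -2], [18, 1]]
... * rho(b) = [[1, 2], [0, 1]]  ->  [[-35, -72], [18, 37]]
... * rho(a^-1) = [[1, 0], [-6, 1]]  ->  [[397, -72], [-204, 37]]
... * rho(b^-1) = [[1, -2], [0, 1]]  ->  [[397, -866], [-204, 445]]
... * rho(a) = [[1, 0], [6, 1]]  ->  [[-4799, -866], [2466, 445]]
... * rho(a) = [[1, 0], [6, 1]]  ->  [[-9995, -866], [5136, 445]]
... * rho(b^-1) = [[1, -2], [0, 1]]  ->  [[-9995, 19124], [5136, -9827]]
... * rho(b^-1) = [[1, -2], [0, 1]]  ->  [[-9995, 39114], [5136, -20099]]
... * rho(a^-1) = [[1, 0], [-6, 1]]  ->  [[-244679, 39114], [125730, -20099]]
... * rho(b^-1) = [[1, -2], [0, 1]]  ->  [[-244679, 528472], [125730, -271559]]
tr = -244679 + -271559 = -516238

-516238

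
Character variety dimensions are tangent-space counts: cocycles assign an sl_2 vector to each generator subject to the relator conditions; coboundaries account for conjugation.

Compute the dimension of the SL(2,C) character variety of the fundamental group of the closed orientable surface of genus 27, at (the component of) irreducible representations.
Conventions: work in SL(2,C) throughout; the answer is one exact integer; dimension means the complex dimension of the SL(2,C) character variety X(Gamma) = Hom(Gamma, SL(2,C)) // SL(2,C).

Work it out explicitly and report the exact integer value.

pi_1 of the closed genus-27 surface has 54 generators bound by the single product-of-commutators relator.
A cocycle assigns one sl_2 vector per generator subject to the relator condition d_2(z) = 0: dim of the unconstrained space is 3*2g = 162.
H^2 = coker(d_2) is dual to H^0 = 0 at irreducible rho (Poincare duality), so d_2 is onto: dim Z^1 = 159.
As always at irreducible rho, dim B^1 = 3.
dim H^1 = 159 - 3 = 156 = dim X.

156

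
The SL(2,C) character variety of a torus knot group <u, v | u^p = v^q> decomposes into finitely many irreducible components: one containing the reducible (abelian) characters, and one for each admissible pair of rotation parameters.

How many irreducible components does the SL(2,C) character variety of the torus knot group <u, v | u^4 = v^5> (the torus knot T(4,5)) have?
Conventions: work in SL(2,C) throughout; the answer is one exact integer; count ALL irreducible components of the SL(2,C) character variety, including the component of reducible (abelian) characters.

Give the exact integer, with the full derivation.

7

For T(4,5): irreducibility forces the central element u^4 = v^5 to one of +I, -I.
This locks tr(u) to 2*cos(pi*alpha/4), alpha in 1..3, and tr(v) to 2*cos(pi*beta/5), beta in 1..4, on each component of irreducible characters.
The two central values (-1)^alpha I and (-1)^beta I must be the same matrix, so alpha and beta share a parity.
count pairs: odd alpha (2 choices) x odd beta (2), plus even alpha (1) x even beta (2): 2*2 + 1*2 = 6.
components with irreducible characters: 6; plus the single component of reducible (abelian) characters: total 7.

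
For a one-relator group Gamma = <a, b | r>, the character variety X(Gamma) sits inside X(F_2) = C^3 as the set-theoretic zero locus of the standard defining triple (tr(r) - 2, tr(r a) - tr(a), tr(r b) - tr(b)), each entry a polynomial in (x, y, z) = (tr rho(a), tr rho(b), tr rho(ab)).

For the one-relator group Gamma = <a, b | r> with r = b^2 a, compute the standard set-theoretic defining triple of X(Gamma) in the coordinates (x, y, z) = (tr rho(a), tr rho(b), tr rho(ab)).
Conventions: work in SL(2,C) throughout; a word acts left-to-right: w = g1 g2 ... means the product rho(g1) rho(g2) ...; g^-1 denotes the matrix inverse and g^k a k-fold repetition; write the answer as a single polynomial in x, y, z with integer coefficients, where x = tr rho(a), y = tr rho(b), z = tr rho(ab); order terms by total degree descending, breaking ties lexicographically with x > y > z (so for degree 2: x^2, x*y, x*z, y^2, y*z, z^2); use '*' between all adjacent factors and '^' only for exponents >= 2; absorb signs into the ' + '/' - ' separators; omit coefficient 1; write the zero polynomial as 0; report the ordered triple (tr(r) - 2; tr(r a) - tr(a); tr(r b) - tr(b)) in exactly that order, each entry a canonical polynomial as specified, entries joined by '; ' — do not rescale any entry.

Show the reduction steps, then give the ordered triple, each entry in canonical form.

y*z - x - 2; x*y*z - x^2 - y^2 - x + 2; y^2*z - x*y - y - z

tr(b^2 a) = tr(b) * tr(a b) - tr(a)   [square of b] = y*z - x
tr(a^2 b) = tr(a) * tr(b a) - tr(b) = x*z - y
reduce: tr(a^2) = tr(a) * tr(a) - tr(1) = x^2 - 2
tr(b^2 a^2) = tr(b) * tr(a^2 b) - tr(a^2) = x*y*z - x^2 - y^2 + 2
tr(b^2 a b) = tr(b) * tr(b a b) - tr(b a) = y^2*z - x*y - z
assemble the triple (tr(r) - 2; tr(r a) - x; tr(r b) - y)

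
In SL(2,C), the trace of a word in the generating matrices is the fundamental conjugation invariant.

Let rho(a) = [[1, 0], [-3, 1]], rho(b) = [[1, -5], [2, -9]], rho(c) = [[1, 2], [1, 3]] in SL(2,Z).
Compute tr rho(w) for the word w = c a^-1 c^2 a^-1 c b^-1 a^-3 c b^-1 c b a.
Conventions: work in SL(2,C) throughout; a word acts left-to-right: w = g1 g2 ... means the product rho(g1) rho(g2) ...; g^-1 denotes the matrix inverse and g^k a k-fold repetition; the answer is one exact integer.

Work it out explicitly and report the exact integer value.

rho(c) = [[1, 2], [1, 3]]
... * rho(a^-1) = [[1, 0], [3, 1]]  ->  [[7, 2], [10, 3]]
... * rho(c) = [[1, 2], [1, 3]]  ->  [[9, 20], [13, 29]]
... * rho(c) = [[1, 2], [1, 3]]  ->  [[29, 78], [42, 113]]
... * rho(a^-1) = [[1, 0], [3, 1]]  ->  [[263, 78], [381, 113]]
... * rho(c) = [[1, 2], [1, 3]]  ->  [[341, 760], [494, 1101]]
... * rho(b^-1) = [[-9, 5], [-2, 1]]  ->  [[-4589, 2465], [-6648, 3571]]
... * rho(a^-1) = [[1, 0], [3, 1]]  ->  [[2806, 2465], [4065, 3571]]
... * rho(a^-1) = [[1, 0], [3, 1]]  ->  [[10201, 2465], [14778, 3571]]
... * rho(a^-1) = [[1, 0], [3, 1]]  ->  [[17596, 2465], [25491, 3571]]
... * rho(c) = [[1, 2], [1, 3]]  ->  [[20061, 42587], [29062, 61695]]
... * rho(b^-1) = [[-9, 5], [-2, 1]]  ->  [[-265723, 142892], [-384948, 207005]]
... * rho(c) = [[1, 2], [1, 3]]  ->  [[-122831, -102770], [-177943, -148881]]
... * rho(b) = [[1, -5], [2, -9]]  ->  [[-328371, 1539085], [-475705, 2229644]]
... * rho(a) = [[1, 0], [-3, 1]]  ->  [[-4945626, 1539085], [-7164637, 2229644]]
tr = -4945626 + 2229644 = -2715982

-2715982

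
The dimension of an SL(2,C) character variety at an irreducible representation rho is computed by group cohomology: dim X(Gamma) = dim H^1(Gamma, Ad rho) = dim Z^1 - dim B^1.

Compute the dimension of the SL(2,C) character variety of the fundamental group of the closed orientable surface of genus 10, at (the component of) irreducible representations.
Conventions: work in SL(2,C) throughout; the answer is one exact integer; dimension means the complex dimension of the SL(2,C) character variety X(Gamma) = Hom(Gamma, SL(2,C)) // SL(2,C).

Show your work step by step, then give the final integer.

Gamma = pi_1(Sigma_10) = < a_1, b_1, ..., a_10, b_10 | prod [a_i, b_i] > has 2g = 20 generators and 1 relator.
A cocycle assigns one sl_2 vector per generator subject to the relator condition d_2(z) = 0: dim of the unconstrained space is 3*2g = 60.
H^2 = coker(d_2) is dual to H^0 = 0 at irreducible rho (Poincare duality), so d_2 is onto: dim Z^1 = 57.
dim B^1 = 3 (coboundaries, injective at irreducible rho).
dim H^1 = 57 - 3 = 54 = dim X.

54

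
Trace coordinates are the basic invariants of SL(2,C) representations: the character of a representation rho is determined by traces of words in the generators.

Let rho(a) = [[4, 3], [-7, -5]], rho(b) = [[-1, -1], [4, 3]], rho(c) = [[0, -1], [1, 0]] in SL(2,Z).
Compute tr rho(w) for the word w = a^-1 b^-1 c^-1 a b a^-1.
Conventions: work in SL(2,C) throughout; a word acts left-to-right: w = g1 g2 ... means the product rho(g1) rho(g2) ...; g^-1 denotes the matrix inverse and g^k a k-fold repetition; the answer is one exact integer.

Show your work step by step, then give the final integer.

10

rho(a^-1) = [[-5, -3], [7, 4]]
... * rho(b^-1) = [[3, 1], [-4, -1]]  ->  [[-3, -2], [5, 3]]
... * rho(c^-1) = [[0, 1], [-1, 0]]  ->  [[2, -3], [-3, 5]]
... * rho(a) = [[4, 3], [-7, -5]]  ->  [[29, 21], [-47, -34]]
... * rho(b) = [[-1, -1], [4, 3]]  ->  [[55, 34], [-89, -55]]
... * rho(a^-1) = [[-5, -3], [7, 4]]  ->  [[-37, -29], [60, 47]]
tr = -37 + 47 = 10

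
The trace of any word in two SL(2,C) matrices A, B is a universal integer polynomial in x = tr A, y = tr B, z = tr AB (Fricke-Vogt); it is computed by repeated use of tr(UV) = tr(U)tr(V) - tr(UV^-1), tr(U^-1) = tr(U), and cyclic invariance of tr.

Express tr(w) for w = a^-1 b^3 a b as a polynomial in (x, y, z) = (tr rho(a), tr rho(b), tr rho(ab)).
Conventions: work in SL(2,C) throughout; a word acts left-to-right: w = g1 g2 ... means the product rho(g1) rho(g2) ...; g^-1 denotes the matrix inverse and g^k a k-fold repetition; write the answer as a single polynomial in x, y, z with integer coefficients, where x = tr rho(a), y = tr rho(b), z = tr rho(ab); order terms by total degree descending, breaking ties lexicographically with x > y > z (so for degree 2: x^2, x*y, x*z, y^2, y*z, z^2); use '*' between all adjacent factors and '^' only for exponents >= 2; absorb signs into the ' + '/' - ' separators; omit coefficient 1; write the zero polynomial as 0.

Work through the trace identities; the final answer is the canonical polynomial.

x*y^3*z - x^2*y^2 - y^2*z^2 - x*y*z + x^2 + y^2 + z^2 - 2

tr(b a b) = tr(b) tr(a b) - tr(a)   [square of b] = y*z - x
tr(a b^3) = tr(b) tr(b a b) - tr(b a)   [square of b] = y^2*z - x*y - z
tr(b^3 a b) = tr(b) tr(a b^3) - tr(a b^2)   [square of b] = y^3*z - x*y^2 - 2*y*z + x
tr(a b a b) = tr(b a) tr(b a) - tr(1)   [split at a repeated b] = z^2 - 2
tr(a b a) = tr(a) tr(b a) - tr(b)   [square of a] = x*z - y
tr(a b a b^2) = tr(b) tr(a b a b) - tr(a b a)   [square of b] = y*z^2 - x*z - y
tr(b^3 a b a) = tr(b) tr(a b a b^2) - tr(a b a b)   [square of b] = y^2*z^2 - x*y*z - y^2 - z^2 + 2
tr(a^-1 b^3 a b) = tr(b^3 a b) tr(a) - tr(b^3 a b a)   [inverse elimination on a] = x*y^3*z - x^2*y^2 - y^2*z^2 - x*y*z + x^2 + y^2 + z^2 - 2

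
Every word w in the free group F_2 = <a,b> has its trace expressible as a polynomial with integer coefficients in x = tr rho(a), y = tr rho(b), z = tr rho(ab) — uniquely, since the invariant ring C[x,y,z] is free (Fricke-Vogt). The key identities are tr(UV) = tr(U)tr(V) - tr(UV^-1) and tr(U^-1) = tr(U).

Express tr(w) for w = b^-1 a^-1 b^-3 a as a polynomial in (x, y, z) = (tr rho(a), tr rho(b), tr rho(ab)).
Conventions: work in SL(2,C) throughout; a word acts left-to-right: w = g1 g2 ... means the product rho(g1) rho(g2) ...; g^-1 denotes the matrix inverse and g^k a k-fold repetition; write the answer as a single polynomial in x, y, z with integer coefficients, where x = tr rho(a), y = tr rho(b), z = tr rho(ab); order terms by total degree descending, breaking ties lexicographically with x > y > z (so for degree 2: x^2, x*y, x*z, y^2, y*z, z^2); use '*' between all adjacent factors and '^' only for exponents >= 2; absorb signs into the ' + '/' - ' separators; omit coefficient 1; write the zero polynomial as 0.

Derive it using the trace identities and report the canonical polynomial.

x*y^3*z - x^2*y^2 - y^2*z^2 - x*y*z + x^2 + y^2 + z^2 - 2

so tr(b^-1 a) = tr(a) * tr(b) - tr(a b)   [inverse elimination on b] = x*y - z
tr(b^-1 a b^-1) = tr(b^-1 a) * tr(b) - tr(b^-1 a b)   [inverse elimination on b] = x*y^2 - y*z - x
tr(a^2) = tr(a) * tr(a) - tr(1)   [square of a] = x^2 - 2
tr(a^2 b) = tr(a) * tr(b a) - tr(b)   [square of a] = x*z - y
reduce: tr(a b^-1 a) = tr(a^2) * tr(b) - tr(a^2 b)   [inverse elimination on b] = x^2*y - x*z - y
tr(a b a b) = tr(b a) * tr(b a) - tr(1)   [split at a repeated b] = z^2 - 2
tr(a b^-1 a b) = tr(a b a) * tr(b) - tr(a b a b)   [inverse elimination on b] = x*y*z - y^2 - z^2 + 2
so tr(b^-1 a b^-1 a) = tr(a b^-1 a) * tr(b) - tr(a b^-1 a b)   [inverse elimination on b] = x^2*y^2 - 2*x*y*z + z^2 - 2
so tr(a b^-1 a^-1 b^-1) = tr(b^-1 a b^-1) * tr(a) - tr(b^-1 a b^-1 a)   [inverse elimination on a] = x*y*z - x^2 - z^2 + 2
reduce: tr(b^-1 a b^-1 a^-1 b^-1) = tr(a b^-1 a^-1 b^-1) * tr(b) - tr(a b^-1 a^-1)   [inverse elimination on b] = x*y^2*z - x^2*y - y*z^2 + y
reduce: tr(b^-1 a^-1 b^-3 a) = tr(b^-1 a b^-1 a^-1 b^-1) * tr(b) - tr(b^-1 a b^-1 a^-1)   [inverse elimination on b] = x*y^3*z - x^2*y^2 - y^2*z^2 - x*y*z + x^2 + y^2 + z^2 - 2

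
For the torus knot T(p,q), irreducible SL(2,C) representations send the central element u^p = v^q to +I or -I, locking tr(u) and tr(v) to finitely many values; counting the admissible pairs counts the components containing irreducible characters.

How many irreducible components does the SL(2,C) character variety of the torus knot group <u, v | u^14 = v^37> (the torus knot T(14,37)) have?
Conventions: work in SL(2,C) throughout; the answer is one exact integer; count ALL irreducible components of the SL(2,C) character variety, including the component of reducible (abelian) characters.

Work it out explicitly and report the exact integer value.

In the torus knot group T(14,37), u^14 = v^37 is central, so an irreducible representation sends it to +I or -I (Schur).
On an irreducible component, tr(u) is locked at 2*cos(pi*alpha/14) for some alpha in 1..13, and tr(v) at 2*cos(pi*beta/37) for some beta in 1..36.
Consistency of u^14 = (-1)^alpha I with v^37 = (-1)^beta I forces alpha = beta (mod 2).
count pairs: odd alpha (7 choices) x odd beta (18), plus even alpha (6) x even beta (18): 7*18 + 6*18 = 234.
components with irreducible characters: 234; plus the single component of reducible (abelian) characters: total 235.

235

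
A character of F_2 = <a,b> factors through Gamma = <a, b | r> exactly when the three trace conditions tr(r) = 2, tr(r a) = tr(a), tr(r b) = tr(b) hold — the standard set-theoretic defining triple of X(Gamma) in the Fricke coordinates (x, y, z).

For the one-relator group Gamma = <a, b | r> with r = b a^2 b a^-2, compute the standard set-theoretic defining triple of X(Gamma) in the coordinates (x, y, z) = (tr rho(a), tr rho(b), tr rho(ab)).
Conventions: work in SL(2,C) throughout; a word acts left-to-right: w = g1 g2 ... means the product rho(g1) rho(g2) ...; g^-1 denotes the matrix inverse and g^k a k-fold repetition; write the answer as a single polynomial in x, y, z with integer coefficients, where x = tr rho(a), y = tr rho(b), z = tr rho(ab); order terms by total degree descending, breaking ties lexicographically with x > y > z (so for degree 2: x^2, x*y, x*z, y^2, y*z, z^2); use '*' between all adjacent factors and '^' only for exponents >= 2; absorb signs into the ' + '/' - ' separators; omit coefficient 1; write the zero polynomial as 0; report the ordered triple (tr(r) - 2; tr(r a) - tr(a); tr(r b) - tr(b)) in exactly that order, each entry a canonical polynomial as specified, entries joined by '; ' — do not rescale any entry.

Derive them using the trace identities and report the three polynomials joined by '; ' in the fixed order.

apply: trace(a^2 b) = trace(a) trace(b a) - trace(b) = x*z - y
trace(a^2) = trace(a) trace(a) - trace(1) = x^2 - 2
use: trace(b a^2 b) = trace(b) trace(a^2 b) - trace(a^2) = x*y*z - x^2 - y^2 + 2
use: trace(b a b a) = trace(b a) trace(b a) - trace(1)   [split at repeated b] = z^2 - 2
trace(b a b) = trace(b) trace(a b) - trace(a) = y*z - x
apply: trace(b a^2 b a) = trace(a) trace(b a b a) - trace(b a b) = x*z^2 - y*z - x
use: trace(a^-1 b a^2 b) = trace(b a^2 b) trace(a) - trace(b a^2 b a) = x^2*y*z - x^3 - x*y^2 - x*z^2 + y*z + 3*x
apply: trace(b a^2 b a^-2) = trace(a^-1 b a^2 b) trace(a) - trace(a^-1 b a^2 b a) = x^3*y*z - x^4 - x^2*y^2 - x^2*z^2 + 4*x^2 + y^2 - 2
trace(b^3 a) = trace(b) trace(b a b) - trace(b a)   [square of b] = y^2*z - x*y - z
use: trace(b^2) = trace(b) trace(b) - trace(1)   [square of b] = y^2 - 2
apply: trace(b^3) = trace(b) trace(b^2) - trace(b)   [square of b] = y^3 - 3*y
trace(b^2 a^2 b) = trace(a) trace(b^3 a) - trace(b^3)   [square of a] = x*y^2*z - x^2*y - y^3 - x*z + 3*y
apply: trace(b a b^2 a) = trace(b) trace(a b a b) - trace(a b a)   [square of b] = y*z^2 - x*z - y
apply: trace(b^2 a^2 b a) = trace(a) trace(b a b^2 a) - trace(b a b^2)   [square of a] = x*y*z^2 - x^2*z - y^2*z + z
use: trace(a^-1 b^2 a^2 b) = trace(b^2 a^2 b) trace(a) - trace(b^2 a^2 b a)   [inverse elimination on a] = x^2*y^2*z - x^3*y - x*y^3 - x*y*z^2 + y^2*z + 3*x*y - z
trace(b a^2 b a^-2 b) = trace(a^-1 b^2 a^2 b) trace(a) - trace(a^-1 b^2 a^2 b a)   [inverse elimination on a] = x^3*y^2*z - x^4*y - x^2*y^3 - x^2*y*z^2 + 4*x^2*y + y^3 - 3*y
assemble the triple (trace(r) - 2; trace(r a) - x; trace(r b) - y)

x^3*y*z - x^4 - x^2*y^2 - x^2*z^2 + 4*x^2 + y^2 - 4; x^2*y*z - x^3 - x*y^2 - x*z^2 + y*z + 2*x; x^3*y^2*z - x^4*y - x^2*y^3 - x^2*y*z^2 + 4*x^2*y + y^3 - 4*y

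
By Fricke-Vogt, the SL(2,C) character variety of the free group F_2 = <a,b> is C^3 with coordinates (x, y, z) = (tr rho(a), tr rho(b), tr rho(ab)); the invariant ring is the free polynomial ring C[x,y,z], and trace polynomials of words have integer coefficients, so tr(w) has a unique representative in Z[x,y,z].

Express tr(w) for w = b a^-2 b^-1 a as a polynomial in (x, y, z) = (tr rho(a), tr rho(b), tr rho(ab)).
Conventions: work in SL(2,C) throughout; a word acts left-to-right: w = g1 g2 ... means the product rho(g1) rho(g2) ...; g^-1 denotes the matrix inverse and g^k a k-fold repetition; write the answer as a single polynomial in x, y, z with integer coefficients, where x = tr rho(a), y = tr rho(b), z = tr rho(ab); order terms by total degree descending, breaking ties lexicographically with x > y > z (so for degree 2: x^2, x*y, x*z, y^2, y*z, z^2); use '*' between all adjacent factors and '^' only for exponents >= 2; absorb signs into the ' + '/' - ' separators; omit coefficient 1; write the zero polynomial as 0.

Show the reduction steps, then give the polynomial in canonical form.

-x^2*y*z + x^3 + x*y^2 + x*z^2 - 3*x

use: tr(a b a) = tr(a) tr(b a) - tr(b) = x*z - y
use: tr(a b a b) = tr(b a) tr(b a) - tr(1)   [split at repeated b] = z^2 - 2
tr(b^-1 a b a) = tr(a b a) tr(b) - tr(a b a b) = x*y*z - y^2 - z^2 + 2
tr(b^-1 a b a^-1) = tr(b^-1 a b) tr(a) - tr(b^-1 a b a) = -x*y*z + x^2 + y^2 + z^2 - 2
tr(b a^-2 b^-1 a) = tr(b^-1 a b a^-1) tr(a) - tr(b^-1 a b) = -x^2*y*z + x^3 + x*y^2 + x*z^2 - 3*x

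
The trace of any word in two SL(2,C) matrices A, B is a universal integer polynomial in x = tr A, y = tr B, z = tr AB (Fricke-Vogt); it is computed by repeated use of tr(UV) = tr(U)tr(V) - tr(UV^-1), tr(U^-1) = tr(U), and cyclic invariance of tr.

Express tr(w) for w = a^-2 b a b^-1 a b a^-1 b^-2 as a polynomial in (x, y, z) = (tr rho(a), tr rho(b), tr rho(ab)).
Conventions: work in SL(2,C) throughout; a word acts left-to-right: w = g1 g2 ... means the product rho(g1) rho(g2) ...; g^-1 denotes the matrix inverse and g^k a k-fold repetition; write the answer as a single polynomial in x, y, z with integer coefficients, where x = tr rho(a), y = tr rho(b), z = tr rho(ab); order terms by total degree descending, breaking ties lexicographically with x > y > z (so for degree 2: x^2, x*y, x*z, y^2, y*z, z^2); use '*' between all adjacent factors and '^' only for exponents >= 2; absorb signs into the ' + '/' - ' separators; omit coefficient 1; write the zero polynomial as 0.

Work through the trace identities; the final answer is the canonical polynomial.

apply: trace(a^2 b) = trace(a) * trace(b a) - trace(b) = x*z - y
trace(a^2) = trace(a) * trace(a) - trace(1) = x^2 - 2
trace(b a^2 b) = trace(b) * trace(a^2 b) - trace(a^2) = x*y*z - x^2 - y^2 + 2
apply: trace(b a b a) = trace(b a) * trace(b a) - trace(1)   [split at repeated b] = z^2 - 2
trace(b a b) = trace(b) * trace(a b) - trace(a) = y*z - x
trace(b a^2 b a) = trace(a) * trace(b a b a) - trace(b a b) = x*z^2 - y*z - x
trace(a^-1 b a^2 b) = trace(b a^2 b) * trace(a) - trace(b a^2 b a) = x^2*y*z - x^3 - x*y^2 - x*z^2 + y*z + 3*x
use: trace(a^-1 b a^2 b^-1) = trace(a^-1 b a^2) * trace(b) - trace(a^-1 b a^2 b) = -x^2*y*z + x^3 + x*y^2 + x*z^2 - 3*x
trace(b^-1 a^-2 b a^2) = trace(a^-1 b a^2 b^-1) * trace(a) - trace(a^-1 b a^2 b^-1 a) = -x^3*y*z + x^4 + x^2*y^2 + x^2*z^2 - 4*x^2 + 2
use: trace(a^2 b a) = trace(a) * trace(a b a) - trace(a b) = x^2*z - x*y - z
trace(a^2 b a b^-1) = trace(a^2 b a) * trace(b) - trace(a^2 b a b) = x^2*y*z - x*y^2 - x*z^2 + x
trace(a b a^2 b a) = trace(a) * trace(b a^2 b a) - trace(b a^2 b) = x^2*z^2 - 2*x*y*z + y^2 - 2
trace(b a b a b a) = trace(a b) * trace(a b a b) - trace(a^-1 b^-1)   [split at repeated a] = z^3 - 3*z
use: trace(b a b a b) = trace(b) * trace(a b a b) - trace(a b a) = y*z^2 - x*z - y
trace(a b a^2 b a b) = trace(a) * trace(b a b a b a) - trace(b a b a b) = x*z^3 - y*z^2 - 2*x*z + y
use: trace(b^-1 a b a^2 b a) = trace(a b a^2 b a) * trace(b) - trace(a b a^2 b a b) = x^2*y*z^2 - 2*x*y^2*z - x*z^3 + y^3 + y*z^2 + 2*x*z - 3*y
apply: trace(b a^2 b a b^-2 a) = trace(b^-1 a b a^2 b a) * trace(b) - trace(b^-1 a b a^2 b a b) = x^2*y^2*z^2 - 2*x*y^3*z - x*y*z^3 - x^2*z^2 + y^4 + y^2*z^2 + 4*x*y*z - 4*y^2 + 2
apply: trace(a^-1 b a^2 b a b^-2) = trace(b a^2 b a b^-2) * trace(a) - trace(b a^2 b a b^-2 a) = -x^2*y^2*z^2 + x^3*y*z + 2*x*y^3*z + x*y*z^3 - x^2*y^2 - y^4 - y^2*z^2 - 4*x*y*z + x^2 + 4*y^2 - 2
trace(b^-2 a^-2 b a^2 b a) = trace(a^-1 b a^2 b a b^-2) * trace(a) - trace(a^-1 b a^2 b a b^-2 a) = -x^3*y^2*z^2 + x^4*y*z + 2*x^2*y^3*z + x^2*y*z^3 - x^3*y^2 - x*y^4 - x*y^2*z^2 - 5*x^2*y*z + x^3 + 5*x*y^2 + x*z^2 - 3*x
trace(a b a^-1 b^-2 a^-2 b a) = trace(b^-2 a^-2 b a^2 b) * trace(a) - trace(b^-2 a^-2 b a^2 b a) = x^3*y^2*z^2 - 2*x^4*y*z - 2*x^2*y^3*z - x^2*y*z^3 + x^5 + 2*x^3*y^2 + x^3*z^2 + x*y^4 + x*y^2*z^2 + 5*x^2*y*z - 5*x^3 - 5*x*y^2 - x*z^2 + 5*x
trace(a^-1 b a b a b) = trace(b a b a b) * trace(a) - trace(b a b a b a) = x*y*z^2 - x^2*z - z^3 - x*y + 3*z
trace(b^-1 a^-1 b a b a) = trace(a^-1 b a b a) * trace(b) - trace(a^-1 b a b a b) = -x*y*z^2 + x^2*z + y^2*z + z^3 - 3*z
trace(a b a b a b a b) = trace(b a b a) * trace(b a b a) - trace(1)   [split at repeated b] = z^4 - 4*z^2 + 2
trace(b a b a b a b^-1 a) = trace(a b a b a b a) * trace(b) - trace(a b a b a b a b) = x*y*z^3 - y^2*z^2 - z^4 - 2*x*y*z + y^2 + 4*z^2 - 2
use: trace(a^-1 b a b a b a b^-1) = trace(b a b a b a b^-1) * trace(a) - trace(b a b a b a b^-1 a) = -x*y*z^3 + x^2*z^2 + y^2*z^2 + z^4 + x*y*z - x^2 - y^2 - 4*z^2 + 2
trace(b^-2 a^-1 b a b a b a) = trace(a^-1 b a b a b a b^-1) * trace(b) - trace(a^-1 b a b a b a) = -x*y^2*z^3 + x^2*y*z^2 + y^3*z^2 + y*z^4 + x*y^2*z - x^2*y - y^3 - 5*y*z^2 + x*z + 3*y
trace(a^-1 b a b a b a^-1 b^-2) = trace(b^-2 a^-1 b a b a b) * trace(a) - trace(b^-2 a^-1 b a b a b a) = x*y^2*z^3 - 2*x^2*y*z^2 - y^3*z^2 - y*z^4 + x^3*z + x*z^3 + x^2*y + y^3 + 5*y*z^2 - 4*x*z - 3*y
use: trace(a b a b a^-1 b^-1) = trace(a b a b a^-1) * trace(b) - trace(a b a b a^-1 b) = -x*y*z^2 + x^2*z + y^2*z + z^3 - 3*z
trace(a b a^-1 b^-2 a^-2 b a b) = trace(a^-1 b a b a b a^-1 b^-2) * trace(a) - trace(a^-1 b a b a b a^-1 b^-2 a) = x^2*y^2*z^3 - 2*x^3*y*z^2 - x*y^3*z^2 - x*y*z^4 + x^4*z + x^2*z^3 + x^3*y + x*y^3 + 6*x*y*z^2 - 5*x^2*z - y^2*z - z^3 - 3*x*y + 3*z
use: trace(a^-2 b a b^-1 a b a^-1 b^-2) = trace(a b a^-1 b^-2 a^-2 b a) * trace(b) - trace(a b a^-1 b^-2 a^-2 b a b) = x^3*y^3*z^2 - 2*x^4*y^2*z - 2*x^2*y^4*z - 2*x^2*y^2*z^3 + x^5*y + 2*x^3*y^3 + 3*x^3*y*z^2 + x*y^5 + 2*x*y^3*z^2 + x*y*z^4 - x^4*z + 5*x^2*y^2*z - x^2*z^3 - 6*x^3*y - 6*x*y^3 - 7*x*y*z^2 + 5*x^2*z + y^2*z + z^3 + 8*x*y - 3*z

x^3*y^3*z^2 - 2*x^4*y^2*z - 2*x^2*y^4*z - 2*x^2*y^2*z^3 + x^5*y + 2*x^3*y^3 + 3*x^3*y*z^2 + x*y^5 + 2*x*y^3*z^2 + x*y*z^4 - x^4*z + 5*x^2*y^2*z - x^2*z^3 - 6*x^3*y - 6*x*y^3 - 7*x*y*z^2 + 5*x^2*z + y^2*z + z^3 + 8*x*y - 3*z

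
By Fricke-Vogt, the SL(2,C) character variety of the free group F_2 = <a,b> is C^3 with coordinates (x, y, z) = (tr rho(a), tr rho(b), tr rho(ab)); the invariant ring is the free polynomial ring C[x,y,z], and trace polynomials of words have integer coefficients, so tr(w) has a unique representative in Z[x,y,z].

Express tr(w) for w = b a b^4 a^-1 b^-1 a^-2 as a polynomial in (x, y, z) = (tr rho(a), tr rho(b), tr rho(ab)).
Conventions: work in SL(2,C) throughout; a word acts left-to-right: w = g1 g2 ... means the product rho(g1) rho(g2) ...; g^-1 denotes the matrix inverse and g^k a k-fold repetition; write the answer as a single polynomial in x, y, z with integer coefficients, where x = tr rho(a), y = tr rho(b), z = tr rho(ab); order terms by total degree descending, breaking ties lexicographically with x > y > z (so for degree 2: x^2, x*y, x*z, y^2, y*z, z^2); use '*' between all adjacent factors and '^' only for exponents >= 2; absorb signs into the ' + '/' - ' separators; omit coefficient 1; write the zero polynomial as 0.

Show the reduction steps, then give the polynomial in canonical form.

x^2*y^4*z^2 - x^3*y^3*z - x*y^5*z - x*y^3*z^3 + x^2*y^4 - 2*x^2*y^2*z^2 + 2*x^3*y*z + 5*x*y^3*z + 2*x*y*z^3 - 3*x^2*y^2 - y^4 - 6*x*y*z + x^2 + 4*y^2 - 2

apply: tr(b a b) = tr(b) * tr(a b) - tr(a) = y*z - x
use: tr(a b^3) = tr(b) * tr(b a b) - tr(b a) = y^2*z - x*y - z
tr(b a b^3) = tr(b) * tr(a b^3) - tr(a b^2) = y^3*z - x*y^2 - 2*y*z + x
tr(a b a b) = tr(a b) * tr(a b) - tr(1)   [split at repeated a] = z^2 - 2
apply: tr(a b a) = tr(a) * tr(b a) - tr(b) = x*z - y
apply: tr(b a b a b) = tr(b) * tr(a b a b) - tr(a b a) = y*z^2 - x*z - y
apply: tr(b a b^3 a) = tr(b) * tr(b a b a b) - tr(b a b a) = y^2*z^2 - x*y*z - y^2 - z^2 + 2
use: tr(a^-1 b a b^3) = tr(b a b^3) * tr(a) - tr(b a b^3 a) = x*y^3*z - x^2*y^2 - y^2*z^2 - x*y*z + x^2 + y^2 + z^2 - 2
tr(a^-2 b a b^3) = tr(a^-1 b a b^3) * tr(a) - tr(a^-1 b a b^3 a) = x^2*y^3*z - x^3*y^2 - x*y^2*z^2 - x^2*y*z - y^3*z + x^3 + 2*x*y^2 + x*z^2 + 2*y*z - 3*x
use: tr(b^2) = tr(b) * tr(b) - tr(1) = y^2 - 2
tr(b^3) = tr(b) * tr(b^2) - tr(b) = y^3 - 3*y
apply: tr(b^4) = tr(b) * tr(b^3) - tr(b^2) = y^4 - 4*y^2 + 2
tr(a b^4 a) = tr(a) * tr(b^4 a) - tr(b^4) = x*y^3*z - x^2*y^2 - y^4 - 2*x*y*z + x^2 + 4*y^2 - 2
apply: tr(b a b^4 a) = tr(b) * tr(b^2 a b a b) - tr(b^2 a b a) = y^3*z^2 - x*y^2*z - y^3 - 2*y*z^2 + x*z + 3*y
apply: tr(b a b^4) = tr(b) * tr(a b^4) - tr(a b^3) = y^4*z - x*y^3 - 3*y^2*z + 2*x*y + z
use: tr(a b a b^4 a) = tr(a) * tr(b a b^4 a) - tr(b a b^4) = x*y^3*z^2 - x^2*y^2*z - y^4*z - 2*x*y*z^2 + x^2*z + 3*y^2*z + x*y - z
tr(a b a b a b) = tr(a b a b) * tr(a b) - tr(b a)   [split at repeated a] = z^3 - 3*z
tr(a b a b a) = tr(a) * tr(b a b a) - tr(b a b) = x*z^2 - y*z - x
use: tr(b a b a b a b) = tr(b) * tr(a b a b a b) - tr(a b a b a) = y*z^3 - x*z^2 - 2*y*z + x
tr(b a b a b a b^2) = tr(b) * tr(b a b a b a b) - tr(b a b a b a) = y^2*z^3 - x*y*z^2 - 2*y^2*z - z^3 + x*y + 3*z
apply: tr(a b a b^4 a b) = tr(b) * tr(b a b a b a b^2) - tr(b a b a b a b) = y^3*z^3 - x*y^2*z^2 - 2*y^3*z - 2*y*z^3 + x*y^2 + x*z^2 + 5*y*z - x
apply: tr(b a b^4 a b^-1 a) = tr(a b a b^4 a) * tr(b) - tr(a b a b^4 a b) = x*y^4*z^2 - x^2*y^3*z - y^5*z - y^3*z^3 - x*y^2*z^2 + x^2*y*z + 5*y^3*z + 2*y*z^3 - x*z^2 - 6*y*z + x
apply: tr(a^-1 b a b^4 a b^-1) = tr(b a b^4 a b^-1) * tr(a) - tr(b a b^4 a b^-1 a) = -x*y^4*z^2 + 2*x^2*y^3*z + y^5*z + y^3*z^3 - x^3*y^2 - x*y^4 + x*y^2*z^2 - 3*x^2*y*z - 5*y^3*z - 2*y*z^3 + x^3 + 4*x*y^2 + x*z^2 + 6*y*z - 3*x
tr(b^-1 a^-2 b a b^4 a) = tr(a^-1 b a b^4 a b^-1) * tr(a) - tr(a^-1 b a b^4 a b^-1 a) = -x^2*y^4*z^2 + 2*x^3*y^3*z + x*y^5*z + x*y^3*z^3 - x^4*y^2 - x^2*y^4 + x^2*y^2*z^2 - 3*x^3*y*z - 6*x*y^3*z - 2*x*y*z^3 + x^4 + 5*x^2*y^2 + x^2*z^2 + y^4 + 8*x*y*z - 4*x^2 - 4*y^2 + 2
apply: tr(b a b^4 a^-1 b^-1 a^-2) = tr(b^-1 a^-2 b a b^4) * tr(a) - tr(b^-1 a^-2 b a b^4 a) = x^2*y^4*z^2 - x^3*y^3*z - x*y^5*z - x*y^3*z^3 + x^2*y^4 - 2*x^2*y^2*z^2 + 2*x^3*y*z + 5*x*y^3*z + 2*x*y*z^3 - 3*x^2*y^2 - y^4 - 6*x*y*z + x^2 + 4*y^2 - 2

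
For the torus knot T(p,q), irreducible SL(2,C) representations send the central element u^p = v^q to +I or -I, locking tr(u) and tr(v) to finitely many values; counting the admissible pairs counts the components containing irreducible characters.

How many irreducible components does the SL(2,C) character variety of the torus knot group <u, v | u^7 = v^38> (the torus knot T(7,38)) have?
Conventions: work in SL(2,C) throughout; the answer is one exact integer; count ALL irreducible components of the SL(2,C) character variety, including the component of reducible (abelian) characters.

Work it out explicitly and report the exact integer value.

For T(7,38): irreducibility forces the central element u^7 = v^38 to one of +I, -I.
On an irreducible component, tr(u) is locked at 2*cos(pi*alpha/7) for some alpha in 1..6, and tr(v) at 2*cos(pi*beta/38) for some beta in 1..37.
The two central values (-1)^alpha I and (-1)^beta I must be the same matrix, so alpha and beta share a parity.
Counting: 3 odd alphas x 19 odd betas + 3 even alphas x 18 even betas = 57 + 54 = 111.
That is 111 components of irreducible characters, and with the reducible (abelian) component the total is 112.

112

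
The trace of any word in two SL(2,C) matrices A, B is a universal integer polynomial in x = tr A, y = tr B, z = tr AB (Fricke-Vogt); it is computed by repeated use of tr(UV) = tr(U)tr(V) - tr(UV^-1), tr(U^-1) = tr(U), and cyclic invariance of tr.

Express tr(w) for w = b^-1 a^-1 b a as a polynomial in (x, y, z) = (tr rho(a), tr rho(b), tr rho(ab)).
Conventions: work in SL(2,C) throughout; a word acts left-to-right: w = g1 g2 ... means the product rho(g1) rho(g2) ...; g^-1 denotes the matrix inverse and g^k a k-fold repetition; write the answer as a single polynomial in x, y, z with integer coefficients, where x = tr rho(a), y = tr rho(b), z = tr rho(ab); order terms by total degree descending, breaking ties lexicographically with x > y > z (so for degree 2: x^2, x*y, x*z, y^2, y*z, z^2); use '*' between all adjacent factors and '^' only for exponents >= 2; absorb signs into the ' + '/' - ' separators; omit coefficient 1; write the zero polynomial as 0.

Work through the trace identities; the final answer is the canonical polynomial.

trace(a b a) = trace(a)*trace(b a) - trace(b) = x*z - y
next, trace(a b a b) = trace(a b)*trace(a b) - trace(1) = z^2 - 2
and trace(b a b^-1 a) = trace(a b a)*trace(b) - trace(a b a b) = x*y*z - y^2 - z^2 + 2
next, trace(b^-1 a^-1 b a) = trace(b a b^-1)*trace(a) - trace(b a b^-1 a) = -x*y*z + x^2 + y^2 + z^2 - 2

-x*y*z + x^2 + y^2 + z^2 - 2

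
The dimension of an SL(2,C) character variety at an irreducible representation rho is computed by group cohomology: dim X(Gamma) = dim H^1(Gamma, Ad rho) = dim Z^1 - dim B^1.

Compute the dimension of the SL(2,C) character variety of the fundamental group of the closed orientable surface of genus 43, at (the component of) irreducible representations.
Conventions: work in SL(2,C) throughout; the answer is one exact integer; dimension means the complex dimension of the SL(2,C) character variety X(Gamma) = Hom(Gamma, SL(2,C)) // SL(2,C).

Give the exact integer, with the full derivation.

The genus-43 surface group: 2g = 86 generators, one relator prod [a_i, b_i].
Before the relator condition, cocycle space has dim 3*86 = 258.
At an irreducible rho, H^2 = coker(d_2) vanishes (Poincare duality: H^2 is dual to H^0 = invariants = 0), so d_2 is surjective onto sl_2 and dim Z^1 = 258 - 3 = 255.
Coboundaries contribute dim B^1 = 3 (injective at irreducible rho).
dim X = dim H^1 = 255 - 3 = 252.

252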